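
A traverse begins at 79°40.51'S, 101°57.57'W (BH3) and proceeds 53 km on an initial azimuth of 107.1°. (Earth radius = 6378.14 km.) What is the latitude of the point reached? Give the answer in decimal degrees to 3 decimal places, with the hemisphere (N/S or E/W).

79.805°S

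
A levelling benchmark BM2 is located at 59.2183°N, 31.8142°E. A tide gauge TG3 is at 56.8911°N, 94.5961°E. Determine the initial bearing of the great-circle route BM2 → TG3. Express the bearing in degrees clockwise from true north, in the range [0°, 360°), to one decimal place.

Δλ = 62.7819°
y = sin Δλ · cos φ₂ = 0.485749
x = cos φ₁ sin φ₂ − sin φ₁ cos φ₂ cos Δλ = 0.214036
θ = atan2(y, x) = 66.2203° → 66.2203° (mod 360°)

66.2°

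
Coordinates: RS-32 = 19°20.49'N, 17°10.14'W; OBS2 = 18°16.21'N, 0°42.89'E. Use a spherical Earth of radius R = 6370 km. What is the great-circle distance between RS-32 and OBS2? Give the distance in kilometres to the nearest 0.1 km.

RS-32: φ = +19.34150°, λ = -17.16900°
OBS2: φ = +18.27017°, λ = +0.71483°
Δφ = -1.0713°,  Δλ = 17.8838°
a = sin²(Δφ/2) + cos φ₁ cos φ₂ sin²(Δλ/2) = 0.021734
c = 2·arcsin(√a) = 0.295929 rad = 16.9555°
d = R·c = 6370 × 0.295929 = 1885.1 km

1885.1 km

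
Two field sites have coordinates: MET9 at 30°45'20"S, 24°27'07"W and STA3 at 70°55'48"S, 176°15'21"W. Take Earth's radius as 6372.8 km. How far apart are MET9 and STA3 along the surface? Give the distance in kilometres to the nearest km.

8493 km

MET9: φ = -30.75556°, λ = -24.45194°
STA3: φ = -70.93000°, λ = -176.25583°
Δφ = -40.1744°,  Δλ = -151.8039°
a = sin²(Δφ/2) + cos φ₁ cos φ₂ sin²(Δλ/2) = 0.382071
c = 2·arcsin(√a) = 1.332695 rad = 76.3578°
d = R·c = 6372.8 × 1.332695 = 8493.0 km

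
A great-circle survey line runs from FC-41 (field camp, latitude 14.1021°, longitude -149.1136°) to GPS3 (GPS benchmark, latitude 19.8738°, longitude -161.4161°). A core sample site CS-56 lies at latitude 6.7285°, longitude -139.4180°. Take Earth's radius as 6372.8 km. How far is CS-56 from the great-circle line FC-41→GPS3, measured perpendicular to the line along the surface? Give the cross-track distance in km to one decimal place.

δ₁₃ = central angle FC-41→CS-56 = 0.210279 rad  (haversine)
θ₁₃ = bearing FC-41→CS-56 = 126.747°,  θ₁₂ = bearing FC-41→GPS3 = 297.840°
dₓₜ = R·arcsin(sin δ₁₃ · sin(θ₁₃ − θ₁₂)) = 6372.8·arcsin(0.20873·sin(-171.092°)) = -206.014 km
|dₓₜ| = 206.014 km

206.0 km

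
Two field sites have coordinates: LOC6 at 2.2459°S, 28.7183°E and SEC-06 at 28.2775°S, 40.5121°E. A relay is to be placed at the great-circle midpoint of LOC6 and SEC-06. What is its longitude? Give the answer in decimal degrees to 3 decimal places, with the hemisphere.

34.242°E

Bx = cos φ₂ cos Δλ = 0.862072,  By = cos φ₂ sin Δλ = 0.179999
φₘ = atan2(sin φ₁ + sin φ₂, √((cos φ₁ + Bx)² + By²)) = -15.33876°
λₘ = λ₁ + atan2(By, cos φ₁ + Bx) = 34.24196°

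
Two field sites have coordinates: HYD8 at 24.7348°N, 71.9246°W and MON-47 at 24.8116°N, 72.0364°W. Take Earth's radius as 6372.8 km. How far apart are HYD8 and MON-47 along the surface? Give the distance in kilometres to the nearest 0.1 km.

14.2 km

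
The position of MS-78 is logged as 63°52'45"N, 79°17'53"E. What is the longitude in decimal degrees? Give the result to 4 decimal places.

79° + 17′/60 + 53″/3600 = 79 + 0.28333 + 0.01472 = 79.2981°

79.2981°E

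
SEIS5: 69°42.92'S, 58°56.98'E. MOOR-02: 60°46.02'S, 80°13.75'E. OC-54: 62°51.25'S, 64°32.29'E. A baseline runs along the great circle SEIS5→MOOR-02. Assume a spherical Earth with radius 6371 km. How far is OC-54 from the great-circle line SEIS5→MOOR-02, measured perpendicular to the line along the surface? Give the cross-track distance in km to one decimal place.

450.3 km

SEIS5: φ = -69.71533°, λ = +58.94967°
MOOR-02: φ = -60.76700°, λ = +80.22917°
OC-54: φ = -62.85417°, λ = +64.53817°
δ₁₃ = central angle SEIS5→OC-54 = 0.125887 rad  (haversine)
θ₁₃ = bearing SEIS5→OC-54 = 20.725°,  θ₁₂ = bearing SEIS5→MOOR-02 = 54.954°
dₓₜ = R·arcsin(sin δ₁₃ · sin(θ₁₃ − θ₁₂)) = 6371·arcsin(0.12555·sin(-34.229°)) = -450.327 km
|dₓₜ| = 450.327 km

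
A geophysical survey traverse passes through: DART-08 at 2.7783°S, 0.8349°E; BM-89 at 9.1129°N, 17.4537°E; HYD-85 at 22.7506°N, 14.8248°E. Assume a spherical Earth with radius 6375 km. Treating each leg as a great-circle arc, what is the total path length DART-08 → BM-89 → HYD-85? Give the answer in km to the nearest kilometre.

3812 km

DART-08→BM-89: c = 0.355866 rad, d = 2268.65 km
BM-89→HYD-85: c = 0.242054 rad, d = 1543.09 km
Total = 2268.65 + 1543.09 = 3811.74 km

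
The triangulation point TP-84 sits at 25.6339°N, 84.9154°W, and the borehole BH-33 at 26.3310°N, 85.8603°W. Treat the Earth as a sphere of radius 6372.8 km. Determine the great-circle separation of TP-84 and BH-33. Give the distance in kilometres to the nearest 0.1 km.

122.2 km

Δφ = 0.6971°,  Δλ = -0.9449°
a = sin²(Δφ/2) + cos φ₁ cos φ₂ sin²(Δλ/2) = 0.000092
c = 2·arcsin(√a) = 0.019178 rad = 1.0988°
d = R·c = 6372.8 × 0.019178 = 122.2 km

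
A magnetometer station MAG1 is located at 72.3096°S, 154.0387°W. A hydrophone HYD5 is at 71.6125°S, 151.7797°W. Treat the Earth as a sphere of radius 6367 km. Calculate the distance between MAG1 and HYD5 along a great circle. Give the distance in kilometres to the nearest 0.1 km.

109.7 km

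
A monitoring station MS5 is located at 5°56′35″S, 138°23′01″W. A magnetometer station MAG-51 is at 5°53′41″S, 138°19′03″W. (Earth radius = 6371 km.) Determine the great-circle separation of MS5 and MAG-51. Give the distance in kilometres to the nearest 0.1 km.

9.1 km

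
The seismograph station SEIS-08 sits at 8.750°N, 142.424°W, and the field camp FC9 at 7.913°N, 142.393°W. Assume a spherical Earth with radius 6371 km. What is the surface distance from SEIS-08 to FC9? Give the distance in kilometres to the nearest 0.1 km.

Δφ = -0.8370°,  Δλ = 0.0310°
a = sin²(Δφ/2) + cos φ₁ cos φ₂ sin²(Δλ/2) = 0.000053
c = 2·arcsin(√a) = 0.014618 rad = 0.8376°
d = R·c = 6371 × 0.014618 = 93.1 km

93.1 km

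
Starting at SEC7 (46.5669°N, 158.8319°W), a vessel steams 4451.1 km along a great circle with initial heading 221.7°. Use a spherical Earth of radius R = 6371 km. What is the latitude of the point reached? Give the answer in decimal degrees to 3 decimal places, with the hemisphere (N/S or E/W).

13.055°N

δ = d/R = 4451.1/6371 = 0.698650 rad
φ₂ = arcsin(sin φ₁ cos δ + cos φ₁ sin δ cos θ)
   = arcsin(0.72618·0.76571 + 0.68751·0.64318·-0.74664) = 13.05482°
λ₂ = λ₁ + atan2(sin θ sin δ cos φ₁, cos δ − sin φ₁ sin φ₂) = 175.11411°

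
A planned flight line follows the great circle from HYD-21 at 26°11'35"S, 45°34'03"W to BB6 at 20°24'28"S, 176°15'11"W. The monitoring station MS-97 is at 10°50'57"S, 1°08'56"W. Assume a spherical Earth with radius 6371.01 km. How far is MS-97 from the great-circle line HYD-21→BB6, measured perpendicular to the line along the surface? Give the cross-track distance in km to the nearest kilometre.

2122 km

HYD-21: φ = -26.19306°, λ = -45.56750°
BB6: φ = -20.40778°, λ = -176.25306°
MS-97: φ = -10.84917°, λ = -1.14889°
δ₁₃ = central angle HYD-21→MS-97 = 0.777703 rad  (haversine)
θ₁₃ = bearing HYD-21→MS-97 = 78.429°,  θ₁₂ = bearing HYD-21→BB6 = 230.658°
dₓₜ = R·arcsin(sin δ₁₃ · sin(θ₁₃ − θ₁₂)) = 6371.01·arcsin(0.70164·sin(-152.228°)) = -2121.878 km
|dₓₜ| = 2121.878 km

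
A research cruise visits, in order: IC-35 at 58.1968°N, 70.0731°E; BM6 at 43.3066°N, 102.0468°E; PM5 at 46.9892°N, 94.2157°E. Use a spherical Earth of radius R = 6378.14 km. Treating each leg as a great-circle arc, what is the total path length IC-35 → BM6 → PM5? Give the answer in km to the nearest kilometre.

IC-35→BM6: c = 0.431737 rad, d = 2753.68 km
BM6→PM5: c = 0.115772 rad, d = 738.41 km
Total = 2753.68 + 738.41 = 3492.09 km

3492 km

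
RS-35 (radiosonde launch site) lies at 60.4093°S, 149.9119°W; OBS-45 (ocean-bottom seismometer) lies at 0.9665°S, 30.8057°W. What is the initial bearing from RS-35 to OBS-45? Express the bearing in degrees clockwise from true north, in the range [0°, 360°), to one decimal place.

Δλ = 119.1062°
y = sin Δλ · cos φ₂ = 0.873595
x = cos φ₁ sin φ₂ − sin φ₁ cos φ₂ cos Δλ = -0.431257
θ = atan2(y, x) = 116.2736° → 116.2736° (mod 360°)

116.3°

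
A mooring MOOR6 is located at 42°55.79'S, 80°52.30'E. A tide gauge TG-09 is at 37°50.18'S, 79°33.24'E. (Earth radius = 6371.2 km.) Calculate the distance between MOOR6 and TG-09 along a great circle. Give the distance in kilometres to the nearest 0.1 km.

577.3 km

MOOR6: φ = -42.92983°, λ = +80.87167°
TG-09: φ = -37.83633°, λ = +79.55400°
Δφ = 5.0935°,  Δλ = -1.3177°
a = sin²(Δφ/2) + cos φ₁ cos φ₂ sin²(Δλ/2) = 0.002051
c = 2·arcsin(√a) = 0.090604 rad = 5.1912°
d = R·c = 6371.2 × 0.090604 = 577.3 km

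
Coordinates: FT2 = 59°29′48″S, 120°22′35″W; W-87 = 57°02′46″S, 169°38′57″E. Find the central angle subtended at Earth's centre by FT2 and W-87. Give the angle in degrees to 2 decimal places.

35.16°

FT2: φ = -59.49667°, λ = -120.37639°
W-87: φ = -57.04611°, λ = +169.64917°
Δφ = 2.4506°,  Δλ = -69.9744°
a = sin²(Δφ/2) + cos φ₁ cos φ₂ sin²(Δλ/2) = 0.091237
c = 2·arcsin(√a) = 0.613694 rad = 35.1621°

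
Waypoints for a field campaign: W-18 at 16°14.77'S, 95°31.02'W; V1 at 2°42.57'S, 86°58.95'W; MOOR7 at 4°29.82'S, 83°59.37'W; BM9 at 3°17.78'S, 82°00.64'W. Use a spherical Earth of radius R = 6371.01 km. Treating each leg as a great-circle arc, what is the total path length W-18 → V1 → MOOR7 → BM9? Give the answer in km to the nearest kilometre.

2415 km

W-18: φ = -16.24617°, λ = -95.51700°
V1: φ = -2.70950°, λ = -86.98250°
MOOR7: φ = -4.49700°, λ = -83.98950°
BM9: φ = -3.29633°, λ = -82.01067°
W-18→V1: c = 0.278019 rad, d = 1771.26 km
V1→MOOR7: c = 0.060754 rad, d = 387.07 km
MOOR7→BM9: c = 0.040329 rad, d = 256.93 km
Total = 1771.26 + 387.07 + 256.93 = 2415.26 km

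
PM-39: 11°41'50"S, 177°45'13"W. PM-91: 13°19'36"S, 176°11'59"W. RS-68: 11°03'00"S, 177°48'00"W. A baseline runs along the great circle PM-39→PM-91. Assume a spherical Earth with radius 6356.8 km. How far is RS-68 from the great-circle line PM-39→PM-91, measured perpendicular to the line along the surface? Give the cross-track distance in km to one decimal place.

PM-39: φ = -11.69722°, λ = -177.75361°
PM-91: φ = -13.32667°, λ = -176.19972°
RS-68: φ = -11.05000°, λ = -177.80000°
δ₁₃ = central angle PM-39→RS-68 = 0.011324 rad  (haversine)
θ₁₃ = bearing PM-39→RS-68 = 355.976°,  θ₁₂ = bearing PM-39→PM-91 = 137.213°
dₓₜ = R·arcsin(sin δ₁₃ · sin(θ₁₃ − θ₁₂)) = 6356.8·arcsin(0.01132·sin(218.763°)) = -45.069 km
|dₓₜ| = 45.069 km

45.1 km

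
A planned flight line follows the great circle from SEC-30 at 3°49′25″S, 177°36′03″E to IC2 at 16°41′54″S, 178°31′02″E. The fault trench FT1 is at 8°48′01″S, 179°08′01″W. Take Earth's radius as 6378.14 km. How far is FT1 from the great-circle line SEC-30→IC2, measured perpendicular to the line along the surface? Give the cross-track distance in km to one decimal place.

SEC-30: φ = -3.82361°, λ = +177.60083°
IC2: φ = -16.69833°, λ = +178.51722°
FT1: φ = -8.80028°, λ = -179.13361°
δ₁₃ = central angle SEC-30→FT1 = 0.103690 rad  (haversine)
θ₁₃ = bearing SEC-30→FT1 = 147.052°,  θ₁₂ = bearing SEC-30→IC2 = 176.067°
dₓₜ = R·arcsin(sin δ₁₃ · sin(θ₁₃ − θ₁₂)) = 6378.14·arcsin(0.10350·sin(-29.015°)) = -320.340 km
|dₓₜ| = 320.340 km

320.3 km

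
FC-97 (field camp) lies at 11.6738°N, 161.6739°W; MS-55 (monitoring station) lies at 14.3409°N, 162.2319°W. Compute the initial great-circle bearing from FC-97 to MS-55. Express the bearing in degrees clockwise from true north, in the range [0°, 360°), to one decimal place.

348.5°

Δλ = -0.5580°
y = sin Δλ · cos φ₂ = -0.009435
x = cos φ₁ sin φ₂ − sin φ₁ cos φ₂ cos Δλ = 0.046542
θ = atan2(y, x) = -11.4600° → 348.5400° (mod 360°)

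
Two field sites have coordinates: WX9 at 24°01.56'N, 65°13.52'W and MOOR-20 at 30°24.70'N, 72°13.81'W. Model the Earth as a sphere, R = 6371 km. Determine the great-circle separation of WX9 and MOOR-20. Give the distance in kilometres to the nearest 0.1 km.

WX9: φ = +24.02600°, λ = -65.22533°
MOOR-20: φ = +30.41167°, λ = -72.23017°
Δφ = 6.3857°,  Δλ = -7.0048°
a = sin²(Δφ/2) + cos φ₁ cos φ₂ sin²(Δλ/2) = 0.006042
c = 2·arcsin(√a) = 0.155615 rad = 8.9161°
d = R·c = 6371 × 0.155615 = 991.4 km

991.4 km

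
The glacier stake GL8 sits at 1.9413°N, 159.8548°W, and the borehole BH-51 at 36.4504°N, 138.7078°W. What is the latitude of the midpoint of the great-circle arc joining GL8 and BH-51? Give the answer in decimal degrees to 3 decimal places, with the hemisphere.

Bx = cos φ₂ cos Δλ = 0.750203,  By = cos φ₂ sin Δλ = 0.290187
φₘ = atan2(sin φ₁ + sin φ₂, √((cos φ₁ + Bx)² + By²)) = 19.49891°
λₘ = λ₁ + atan2(By, cos φ₁ + Bx) = -150.43767°

19.499°N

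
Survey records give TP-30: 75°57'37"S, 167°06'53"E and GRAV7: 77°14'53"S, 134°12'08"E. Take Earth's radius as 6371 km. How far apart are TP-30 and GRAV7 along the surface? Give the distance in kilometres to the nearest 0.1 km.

848.1 km

TP-30: φ = -75.96028°, λ = +167.11472°
GRAV7: φ = -77.24806°, λ = +134.20222°
Δφ = -1.2878°,  Δλ = -32.9125°
a = sin²(Δφ/2) + cos φ₁ cos φ₂ sin²(Δλ/2) = 0.004423
c = 2·arcsin(√a) = 0.133117 rad = 7.6270°
d = R·c = 6371 × 0.133117 = 848.1 km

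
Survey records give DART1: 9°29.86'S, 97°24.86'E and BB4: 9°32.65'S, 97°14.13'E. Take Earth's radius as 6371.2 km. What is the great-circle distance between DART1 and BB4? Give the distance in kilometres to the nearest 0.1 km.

20.3 km

DART1: φ = -9.49767°, λ = +97.41433°
BB4: φ = -9.54417°, λ = +97.23550°
Δφ = -0.0465°,  Δλ = -0.1788°
a = sin²(Δφ/2) + cos φ₁ cos φ₂ sin²(Δλ/2) = 0.000003
c = 2·arcsin(√a) = 0.003183 rad = 0.1824°
d = R·c = 6371.2 × 0.003183 = 20.3 km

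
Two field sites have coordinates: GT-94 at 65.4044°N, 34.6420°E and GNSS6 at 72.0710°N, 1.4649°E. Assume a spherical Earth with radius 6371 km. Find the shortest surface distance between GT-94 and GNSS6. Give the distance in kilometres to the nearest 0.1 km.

1501.6 km

Δφ = 6.6666°,  Δλ = -33.1771°
a = sin²(Δφ/2) + cos φ₁ cos φ₂ sin²(Δλ/2) = 0.013824
c = 2·arcsin(√a) = 0.235697 rad = 13.5044°
d = R·c = 6371 × 0.235697 = 1501.6 km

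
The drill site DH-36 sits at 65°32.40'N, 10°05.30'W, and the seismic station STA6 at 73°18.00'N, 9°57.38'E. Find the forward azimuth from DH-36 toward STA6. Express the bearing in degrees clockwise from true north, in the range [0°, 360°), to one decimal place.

DH-36: φ = +65.54000°, λ = -10.08833°
STA6: φ = +73.30000°, λ = +9.95633°
Δλ = 20.0447°
y = sin Δλ · cos φ₂ = 0.098494
x = cos φ₁ sin φ₂ − sin φ₁ cos φ₂ cos Δλ = 0.150868
θ = atan2(y, x) = 33.1383° → 33.1383° (mod 360°)

33.1°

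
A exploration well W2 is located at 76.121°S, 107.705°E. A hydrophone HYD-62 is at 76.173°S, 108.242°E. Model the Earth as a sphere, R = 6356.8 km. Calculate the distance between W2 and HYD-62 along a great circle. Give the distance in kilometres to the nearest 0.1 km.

Δφ = -0.0520°,  Δλ = 0.5370°
a = sin²(Δφ/2) + cos φ₁ cos φ₂ sin²(Δλ/2) = 0.000001
c = 2·arcsin(√a) = 0.002421 rad = 0.1387°
d = R·c = 6356.8 × 0.002421 = 15.4 km

15.4 km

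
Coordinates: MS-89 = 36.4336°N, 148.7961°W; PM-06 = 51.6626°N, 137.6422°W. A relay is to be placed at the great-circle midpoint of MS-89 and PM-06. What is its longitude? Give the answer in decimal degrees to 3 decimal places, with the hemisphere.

143.943°W

Bx = cos φ₂ cos Δλ = 0.608575,  By = cos φ₂ sin Δλ = 0.119992
φₘ = atan2(sin φ₁ + sin φ₂, √((cos φ₁ + Bx)² + By²)) = 44.18168°
λₘ = λ₁ + atan2(By, cos φ₁ + Bx) = -143.94259°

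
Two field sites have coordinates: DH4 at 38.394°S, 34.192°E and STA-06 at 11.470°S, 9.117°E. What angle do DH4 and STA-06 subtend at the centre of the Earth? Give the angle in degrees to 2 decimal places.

Δφ = 26.9240°,  Δλ = -25.0750°
a = sin²(Δφ/2) + cos φ₁ cos φ₂ sin²(Δλ/2) = 0.090392
c = 2·arcsin(√a) = 0.610752 rad = 34.9935°

34.99°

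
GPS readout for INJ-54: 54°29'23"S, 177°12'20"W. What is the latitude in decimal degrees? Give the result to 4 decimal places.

54.4897°S

54° + 29′/60 + 23″/3600 = 54 + 0.48333 + 0.00639 = 54.4897°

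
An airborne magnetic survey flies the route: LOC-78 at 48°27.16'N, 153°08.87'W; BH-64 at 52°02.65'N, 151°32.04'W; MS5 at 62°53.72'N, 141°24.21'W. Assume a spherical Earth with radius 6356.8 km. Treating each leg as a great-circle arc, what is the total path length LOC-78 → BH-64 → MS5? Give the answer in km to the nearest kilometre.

1758 km

LOC-78: φ = +48.45267°, λ = -153.14783°
BH-64: φ = +52.04417°, λ = -151.53400°
MS5: φ = +62.89533°, λ = -141.40350°
LOC-78→BH-64: c = 0.065215 rad, d = 414.56 km
BH-64→MS5: c = 0.211340 rad, d = 1343.45 km
Total = 414.56 + 1343.45 = 1758.01 km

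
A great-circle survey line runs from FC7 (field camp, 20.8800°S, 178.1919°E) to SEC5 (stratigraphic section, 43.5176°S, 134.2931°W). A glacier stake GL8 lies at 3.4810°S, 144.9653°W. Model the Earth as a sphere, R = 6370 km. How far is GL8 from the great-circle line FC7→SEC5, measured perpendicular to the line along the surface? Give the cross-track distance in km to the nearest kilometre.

δ₁₃ = central angle FC7→GL8 = 0.695101 rad  (haversine)
θ₁₃ = bearing FC7→GL8 = 69.148°,  θ₁₂ = bearing FC7→SEC5 = 131.239°
dₓₜ = R·arcsin(sin δ₁₃ · sin(θ₁₃ − θ₁₂)) = 6370·arcsin(0.64046·sin(-62.090°)) = -3832.245 km
|dₓₜ| = 3832.245 km

3832 km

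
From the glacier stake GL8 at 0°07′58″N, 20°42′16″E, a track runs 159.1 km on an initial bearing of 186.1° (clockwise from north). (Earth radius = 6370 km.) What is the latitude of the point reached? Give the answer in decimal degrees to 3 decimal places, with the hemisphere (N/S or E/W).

1.290°S

GL8: φ = +0.13278°, λ = +20.70444°
δ = d/R = 159.1/6370 = 0.024976 rad
φ₂ = arcsin(sin φ₁ cos δ + cos φ₁ sin δ cos θ)
   = arcsin(0.00232·0.99969 + 1.00000·0.02497·-0.99434) = -1.29016°
λ₂ = λ₁ + atan2(sin θ sin δ cos φ₁, cos δ − sin φ₁ sin φ₂) = 20.55235°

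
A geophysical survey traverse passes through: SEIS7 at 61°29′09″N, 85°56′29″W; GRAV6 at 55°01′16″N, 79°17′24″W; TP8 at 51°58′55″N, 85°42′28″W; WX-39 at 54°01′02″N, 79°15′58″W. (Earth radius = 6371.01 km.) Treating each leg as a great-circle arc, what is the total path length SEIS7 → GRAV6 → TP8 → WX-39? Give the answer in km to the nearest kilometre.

1845 km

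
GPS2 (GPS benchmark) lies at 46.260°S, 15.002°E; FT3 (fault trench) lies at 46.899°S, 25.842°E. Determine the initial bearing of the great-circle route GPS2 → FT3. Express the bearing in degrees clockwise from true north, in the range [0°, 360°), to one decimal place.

Δλ = 10.8400°
y = sin Δλ · cos φ₂ = 0.128504
x = cos φ₁ sin φ₂ − sin φ₁ cos φ₂ cos Δλ = -0.019961
θ = atan2(y, x) = 98.8295° → 98.8295° (mod 360°)

98.8°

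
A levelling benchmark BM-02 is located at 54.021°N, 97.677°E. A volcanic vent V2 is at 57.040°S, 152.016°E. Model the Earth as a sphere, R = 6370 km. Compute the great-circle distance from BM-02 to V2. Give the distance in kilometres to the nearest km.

Δφ = -111.0610°,  Δλ = 54.3390°
a = sin²(Δφ/2) + cos φ₁ cos φ₂ sin²(Δλ/2) = 0.746325
c = 2·arcsin(√a) = 2.085928 rad = 119.5149°
d = R·c = 6370 × 2.085928 = 13287.4 km

13287 km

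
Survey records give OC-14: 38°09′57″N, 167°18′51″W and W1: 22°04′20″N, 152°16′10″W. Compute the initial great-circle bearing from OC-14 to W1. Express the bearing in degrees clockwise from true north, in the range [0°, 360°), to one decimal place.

OC-14: φ = +38.16583°, λ = -167.31417°
W1: φ = +22.07222°, λ = -152.26944°
Δλ = 15.0447°
y = sin Δλ · cos φ₂ = 0.240549
x = cos φ₁ sin φ₂ − sin φ₁ cos φ₂ cos Δλ = -0.257579
θ = atan2(y, x) = 136.9581° → 136.9581° (mod 360°)

137.0°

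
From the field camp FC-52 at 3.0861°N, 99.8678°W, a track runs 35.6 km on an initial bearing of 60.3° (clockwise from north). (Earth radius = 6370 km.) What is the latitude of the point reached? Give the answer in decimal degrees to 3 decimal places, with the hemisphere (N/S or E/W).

3.245°N

δ = d/R = 35.6/6370 = 0.005589 rad
φ₂ = arcsin(sin φ₁ cos δ + cos φ₁ sin δ cos θ)
   = arcsin(0.05384·0.99998 + 0.99855·0.00559·0.49546) = 3.24471°
λ₂ = λ₁ + atan2(sin θ sin δ cos φ₁, cos δ − sin φ₁ sin φ₂) = -99.58921°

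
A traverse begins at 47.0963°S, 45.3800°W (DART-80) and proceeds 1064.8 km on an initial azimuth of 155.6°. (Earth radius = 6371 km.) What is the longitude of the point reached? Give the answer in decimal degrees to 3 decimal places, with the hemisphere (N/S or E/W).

38.388°W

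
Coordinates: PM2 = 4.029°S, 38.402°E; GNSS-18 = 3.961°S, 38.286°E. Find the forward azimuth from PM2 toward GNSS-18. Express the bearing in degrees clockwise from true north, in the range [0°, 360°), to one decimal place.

300.4°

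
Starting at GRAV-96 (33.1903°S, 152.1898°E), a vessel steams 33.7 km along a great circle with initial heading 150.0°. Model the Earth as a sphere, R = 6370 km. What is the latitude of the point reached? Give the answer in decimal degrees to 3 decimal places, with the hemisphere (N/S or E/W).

δ = d/R = 33.7/6370 = 0.005290 rad
φ₂ = arcsin(sin φ₁ cos δ + cos φ₁ sin δ cos θ)
   = arcsin(-0.54742·0.99999 + 0.83686·0.00529·-0.86603) = -33.45268°
λ₂ = λ₁ + atan2(sin θ sin δ cos φ₁, cos δ − sin φ₁ sin φ₂) = 152.37145°

33.453°S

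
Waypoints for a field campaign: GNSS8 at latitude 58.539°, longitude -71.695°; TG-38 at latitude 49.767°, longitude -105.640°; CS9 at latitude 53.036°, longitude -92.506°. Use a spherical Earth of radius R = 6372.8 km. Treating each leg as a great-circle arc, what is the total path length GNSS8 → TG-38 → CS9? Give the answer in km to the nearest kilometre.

3363 km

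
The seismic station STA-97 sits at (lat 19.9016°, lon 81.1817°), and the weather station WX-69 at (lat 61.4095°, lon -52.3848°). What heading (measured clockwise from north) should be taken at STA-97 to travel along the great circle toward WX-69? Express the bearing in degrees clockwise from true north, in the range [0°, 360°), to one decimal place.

339.7°

Δλ = -133.5665°
y = sin Δλ · cos φ₂ = -0.346743
x = cos φ₁ sin φ₂ − sin φ₁ cos φ₂ cos Δλ = 0.937893
θ = atan2(y, x) = -20.2895° → 339.7105° (mod 360°)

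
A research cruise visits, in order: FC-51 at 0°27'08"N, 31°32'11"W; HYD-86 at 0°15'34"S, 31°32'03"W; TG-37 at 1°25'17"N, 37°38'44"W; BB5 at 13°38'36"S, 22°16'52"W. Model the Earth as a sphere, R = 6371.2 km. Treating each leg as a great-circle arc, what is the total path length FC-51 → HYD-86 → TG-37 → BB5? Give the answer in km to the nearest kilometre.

3166 km

FC-51: φ = +0.45222°, λ = -31.53639°
HYD-86: φ = -0.25944°, λ = -31.53417°
TG-37: φ = +1.42139°, λ = -37.64556°
BB5: φ = -13.64333°, λ = -22.28111°
FC-51→HYD-86: c = 0.012421 rad, d = 79.14 km
HYD-86→TG-37: c = 0.110616 rad, d = 704.75 km
TG-37→BB5: c = 0.373894 rad, d = 2382.16 km
Total = 79.14 + 704.75 + 2382.16 = 3166.05 km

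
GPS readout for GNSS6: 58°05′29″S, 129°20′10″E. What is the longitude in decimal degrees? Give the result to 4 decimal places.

129° + 20′/60 + 10″/3600 = 129 + 0.33333 + 0.00278 = 129.3361°

129.3361°E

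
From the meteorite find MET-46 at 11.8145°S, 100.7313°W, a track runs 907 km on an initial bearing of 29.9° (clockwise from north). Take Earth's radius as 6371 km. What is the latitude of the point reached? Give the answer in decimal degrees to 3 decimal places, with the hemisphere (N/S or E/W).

δ = d/R = 907/6371 = 0.142364 rad
φ₂ = arcsin(sin φ₁ cos δ + cos φ₁ sin δ cos θ)
   = arcsin(-0.20474·0.98988 + 0.97882·0.14188·0.86690) = -4.71962°
λ₂ = λ₁ + atan2(sin θ sin δ cos φ₁, cos δ − sin φ₁ sin φ₂) = -96.66172°

4.720°S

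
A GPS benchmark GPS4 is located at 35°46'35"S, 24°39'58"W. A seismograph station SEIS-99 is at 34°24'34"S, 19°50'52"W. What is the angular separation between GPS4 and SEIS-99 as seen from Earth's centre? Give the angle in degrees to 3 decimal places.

GPS4: φ = -35.77639°, λ = -24.66611°
SEIS-99: φ = -34.40944°, λ = -19.84778°
Δφ = 1.3669°,  Δλ = 4.8183°
a = sin²(Δφ/2) + cos φ₁ cos φ₂ sin²(Δλ/2) = 0.001325
c = 2·arcsin(√a) = 0.072817 rad = 4.1721°

4.172°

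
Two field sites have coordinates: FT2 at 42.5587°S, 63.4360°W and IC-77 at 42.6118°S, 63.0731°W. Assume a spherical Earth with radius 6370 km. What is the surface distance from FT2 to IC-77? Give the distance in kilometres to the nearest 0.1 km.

30.3 km

Δφ = -0.0531°,  Δλ = 0.3629°
a = sin²(Δφ/2) + cos φ₁ cos φ₂ sin²(Δλ/2) = 0.000006
c = 2·arcsin(√a) = 0.004755 rad = 0.2724°
d = R·c = 6370 × 0.004755 = 30.3 km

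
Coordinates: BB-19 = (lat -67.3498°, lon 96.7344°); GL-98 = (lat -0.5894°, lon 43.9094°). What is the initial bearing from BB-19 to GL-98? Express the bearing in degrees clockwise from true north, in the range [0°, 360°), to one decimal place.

304.8°

Δλ = -52.8250°
y = sin Δλ · cos φ₂ = -0.796751
x = cos φ₁ sin φ₂ − sin φ₁ cos φ₂ cos Δλ = 0.553657
θ = atan2(y, x) = -55.2049° → 304.7951° (mod 360°)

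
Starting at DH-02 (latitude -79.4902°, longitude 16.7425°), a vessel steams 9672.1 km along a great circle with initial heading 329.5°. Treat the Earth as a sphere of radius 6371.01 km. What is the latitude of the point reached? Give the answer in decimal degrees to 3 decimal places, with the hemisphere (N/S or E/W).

δ = d/R = 9672.1/6371.01 = 1.518142 rad
φ₂ = arcsin(sin φ₁ cos δ + cos φ₁ sin δ cos θ)
   = arcsin(-0.98322·0.05263 + 0.18240·0.99861·0.86163) = 6.03868°
λ₂ = λ₁ + atan2(sin θ sin δ cos φ₁, cos δ − sin φ₁ sin φ₂) = -13.89889°

6.039°N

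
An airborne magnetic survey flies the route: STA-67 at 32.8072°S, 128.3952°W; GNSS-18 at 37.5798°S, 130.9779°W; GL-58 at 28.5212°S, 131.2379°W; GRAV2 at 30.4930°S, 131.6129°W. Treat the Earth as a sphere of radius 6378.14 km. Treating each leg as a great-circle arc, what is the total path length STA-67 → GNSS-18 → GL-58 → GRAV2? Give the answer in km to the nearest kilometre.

STA-67→GNSS-18: c = 0.091068 rad, d = 580.85 km
GNSS-18→GL-58: c = 0.158148 rad, d = 1008.69 km
GL-58→GRAV2: c = 0.034883 rad, d = 222.49 km
Total = 580.85 + 1008.69 + 222.49 = 1812.02 km

1812 km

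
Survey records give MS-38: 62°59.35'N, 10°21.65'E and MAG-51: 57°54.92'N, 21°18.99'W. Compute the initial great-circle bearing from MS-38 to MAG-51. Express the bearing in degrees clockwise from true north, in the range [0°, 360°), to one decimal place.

MS-38: φ = +62.98917°, λ = +10.36083°
MAG-51: φ = +57.91533°, λ = -21.31650°
Δλ = -31.6773°
y = sin Δλ · cos φ₂ = -0.278937
x = cos φ₁ sin φ₂ − sin φ₁ cos φ₂ cos Δλ = -0.017937
θ = atan2(y, x) = -93.6793° → 266.3207° (mod 360°)

266.3°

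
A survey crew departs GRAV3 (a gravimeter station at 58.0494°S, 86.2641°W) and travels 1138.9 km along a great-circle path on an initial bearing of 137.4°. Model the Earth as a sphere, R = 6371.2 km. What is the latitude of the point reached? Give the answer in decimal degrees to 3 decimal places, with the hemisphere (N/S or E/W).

δ = d/R = 1138.9/6371.2 = 0.178758 rad
φ₂ = arcsin(sin φ₁ cos δ + cos φ₁ sin δ cos θ)
   = arcsin(-0.84850·0.98407 + 0.52919·0.17781·-0.73610) = -64.72191°
λ₂ = λ₁ + atan2(sin θ sin δ cos φ₁, cos δ − sin φ₁ sin φ₂) = -69.89346°

64.722°S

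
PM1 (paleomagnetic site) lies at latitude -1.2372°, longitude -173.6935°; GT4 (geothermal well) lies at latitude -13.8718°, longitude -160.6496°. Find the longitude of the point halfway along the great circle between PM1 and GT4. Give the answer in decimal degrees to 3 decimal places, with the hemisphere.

167.268°W

Bx = cos φ₂ cos Δλ = 0.945785,  By = cos φ₂ sin Δλ = 0.219115
φₘ = atan2(sin φ₁ + sin φ₂, √((cos φ₁ + Bx)² + By²)) = -7.60312°
λₘ = λ₁ + atan2(By, cos φ₁ + Bx) = -167.26772°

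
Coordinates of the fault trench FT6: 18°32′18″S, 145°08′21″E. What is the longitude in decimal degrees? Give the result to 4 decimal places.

145° + 8′/60 + 21″/3600 = 145 + 0.13333 + 0.00583 = 145.1392°

145.1392°E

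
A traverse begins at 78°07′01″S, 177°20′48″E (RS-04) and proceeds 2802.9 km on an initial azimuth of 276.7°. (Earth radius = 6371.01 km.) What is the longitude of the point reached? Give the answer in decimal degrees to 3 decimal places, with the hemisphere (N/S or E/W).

116.395°E

RS-04: φ = -78.11694°, λ = +177.34667°
δ = d/R = 2802.9/6371.01 = 0.439946 rad
φ₂ = arcsin(sin φ₁ cos δ + cos φ₁ sin δ cos θ)
   = arcsin(-0.97857·0.90477 + 0.20591·0.42589·0.11667) = -61.06316°
λ₂ = λ₁ + atan2(sin θ sin δ cos φ₁, cos δ − sin φ₁ sin φ₂) = 116.39512°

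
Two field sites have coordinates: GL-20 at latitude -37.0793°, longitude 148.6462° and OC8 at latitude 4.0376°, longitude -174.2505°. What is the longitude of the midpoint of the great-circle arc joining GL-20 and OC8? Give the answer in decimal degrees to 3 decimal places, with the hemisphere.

Bx = cos φ₂ cos Δλ = 0.795570,  By = cos φ₂ sin Δλ = 0.601757
φₘ = atan2(sin φ₁ + sin φ₂, √((cos φ₁ + Bx)² + By²)) = -17.36180°
λₘ = λ₁ + atan2(By, cos φ₁ + Bx) = 169.33587°

169.336°E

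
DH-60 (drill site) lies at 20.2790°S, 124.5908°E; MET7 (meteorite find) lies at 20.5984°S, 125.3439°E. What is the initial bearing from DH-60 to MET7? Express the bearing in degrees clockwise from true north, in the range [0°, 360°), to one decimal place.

Δλ = 0.7531°
y = sin Δλ · cos φ₂ = 0.012303
x = cos φ₁ sin φ₂ − sin φ₁ cos φ₂ cos Δλ = -0.005603
θ = atan2(y, x) = 114.4830° → 114.4830° (mod 360°)

114.5°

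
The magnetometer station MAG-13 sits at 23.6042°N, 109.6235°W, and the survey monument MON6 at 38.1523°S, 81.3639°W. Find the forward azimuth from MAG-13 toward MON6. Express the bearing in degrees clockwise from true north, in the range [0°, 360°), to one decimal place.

156.2°

Δλ = 28.2596°
y = sin Δλ · cos φ₂ = 0.372321
x = cos φ₁ sin φ₂ − sin φ₁ cos φ₂ cos Δλ = -0.843415
θ = atan2(y, x) = 156.1812° → 156.1812° (mod 360°)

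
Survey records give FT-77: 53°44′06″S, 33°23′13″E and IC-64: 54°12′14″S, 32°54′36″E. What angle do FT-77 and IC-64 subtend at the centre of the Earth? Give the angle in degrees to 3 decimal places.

FT-77: φ = -53.73500°, λ = +33.38694°
IC-64: φ = -54.20389°, λ = +32.91000°
Δφ = -0.4689°,  Δλ = -0.4769°
a = sin²(Δφ/2) + cos φ₁ cos φ₂ sin²(Δλ/2) = 0.000023
c = 2·arcsin(√a) = 0.009537 rad = 0.5464°

0.546°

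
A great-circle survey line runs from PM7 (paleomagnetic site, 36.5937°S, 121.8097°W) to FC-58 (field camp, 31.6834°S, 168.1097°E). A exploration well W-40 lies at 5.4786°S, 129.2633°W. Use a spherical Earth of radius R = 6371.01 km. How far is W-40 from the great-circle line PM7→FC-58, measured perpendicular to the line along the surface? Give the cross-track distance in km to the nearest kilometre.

3536 km

δ₁₃ = central angle PM7→W-40 = 0.555991 rad  (haversine)
θ₁₃ = bearing PM7→W-40 = 345.838°,  θ₁₂ = bearing PM7→FC-58 = 252.721°
dₓₜ = R·arcsin(sin δ₁₃ · sin(θ₁₃ − θ₁₂)) = 6371.01·arcsin(0.52779·sin(93.117°)) = 3536.372 km
|dₓₜ| = 3536.372 km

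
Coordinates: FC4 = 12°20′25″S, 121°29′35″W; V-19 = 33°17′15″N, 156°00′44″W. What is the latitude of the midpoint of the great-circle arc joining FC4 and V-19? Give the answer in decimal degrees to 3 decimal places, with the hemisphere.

FC4: φ = -12.34028°, λ = -121.49306°
V-19: φ = +33.28750°, λ = -156.01222°
Bx = cos φ₂ cos Δλ = 0.688751,  By = cos φ₂ sin Δλ = -0.473705
φₘ = atan2(sin φ₁ + sin φ₂, √((cos φ₁ + Bx)² + By²)) = 10.95266°
λₘ = λ₁ + atan2(By, cos φ₁ + Bx) = -137.36864°

10.953°N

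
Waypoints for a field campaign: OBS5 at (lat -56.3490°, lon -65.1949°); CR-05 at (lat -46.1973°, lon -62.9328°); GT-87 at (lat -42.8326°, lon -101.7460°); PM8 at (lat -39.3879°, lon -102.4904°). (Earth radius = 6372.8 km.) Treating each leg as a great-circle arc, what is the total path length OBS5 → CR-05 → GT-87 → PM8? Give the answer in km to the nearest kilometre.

OBS5→CR-05: c = 0.178868 rad, d = 1139.89 km
CR-05→GT-87: c = 0.481731 rad, d = 3069.98 km
GT-87→PM8: c = 0.060912 rad, d = 388.18 km
Total = 1139.89 + 3069.98 + 388.18 = 4598.05 km

4598 km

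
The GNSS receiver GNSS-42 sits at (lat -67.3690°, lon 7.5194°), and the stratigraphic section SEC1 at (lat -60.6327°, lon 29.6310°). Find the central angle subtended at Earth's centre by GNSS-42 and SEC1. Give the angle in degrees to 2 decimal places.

11.70°

Δφ = 6.7363°,  Δλ = 22.1116°
a = sin²(Δφ/2) + cos φ₁ cos φ₂ sin²(Δλ/2) = 0.010391
c = 2·arcsin(√a) = 0.204229 rad = 11.7014°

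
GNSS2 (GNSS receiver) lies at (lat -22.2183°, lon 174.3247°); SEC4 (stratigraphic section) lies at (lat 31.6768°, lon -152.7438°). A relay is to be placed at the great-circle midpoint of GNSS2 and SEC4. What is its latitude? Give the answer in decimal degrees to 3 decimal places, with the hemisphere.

4.930°N

Bx = cos φ₂ cos Δλ = 0.714282,  By = cos φ₂ sin Δλ = 0.462647
φₘ = atan2(sin φ₁ + sin φ₂, √((cos φ₁ + Bx)² + By²)) = 4.93014°
λₘ = λ₁ + atan2(By, cos φ₁ + Bx) = -169.92173°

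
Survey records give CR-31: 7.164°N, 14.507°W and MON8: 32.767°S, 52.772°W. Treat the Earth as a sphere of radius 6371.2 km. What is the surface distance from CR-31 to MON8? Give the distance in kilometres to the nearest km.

6006 km

Δφ = -39.9310°,  Δλ = -38.2650°
a = sin²(Δφ/2) + cos φ₁ cos φ₂ sin²(Δλ/2) = 0.206215
c = 2·arcsin(√a) = 0.942744 rad = 54.0153°
d = R·c = 6371.2 × 0.942744 = 6006.4 km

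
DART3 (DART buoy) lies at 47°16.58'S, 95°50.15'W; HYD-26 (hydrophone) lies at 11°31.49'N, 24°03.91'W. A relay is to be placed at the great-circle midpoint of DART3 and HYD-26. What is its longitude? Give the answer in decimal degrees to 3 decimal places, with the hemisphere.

52.460°W

DART3: φ = -47.27633°, λ = -95.83583°
HYD-26: φ = +11.52483°, λ = -24.06517°
Bx = cos φ₂ cos Δλ = 0.306514,  By = cos φ₂ sin Δλ = 0.930662
φₘ = atan2(sin φ₁ + sin φ₂, √((cos φ₁ + Bx)² + By²)) = -21.53847°
λₘ = λ₁ + atan2(By, cos φ₁ + Bx) = -52.45994°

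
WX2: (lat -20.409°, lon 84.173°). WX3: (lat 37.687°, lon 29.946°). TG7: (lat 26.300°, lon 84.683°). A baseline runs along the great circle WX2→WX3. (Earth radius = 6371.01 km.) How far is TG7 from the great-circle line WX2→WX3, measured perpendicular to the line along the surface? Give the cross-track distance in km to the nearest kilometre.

δ₁₃ = central angle WX2→TG7 = 0.815272 rad  (haversine)
θ₁₃ = bearing WX2→TG7 = 0.628°,  θ₁₂ = bearing WX2→WX3 = 318.834°
dₓₜ = R·arcsin(sin δ₁₃ · sin(θ₁₃ − θ₁₂)) = 6371.01·arcsin(0.72791·sin(-318.206°)) = 3226.951 km
|dₓₜ| = 3226.951 km

3227 km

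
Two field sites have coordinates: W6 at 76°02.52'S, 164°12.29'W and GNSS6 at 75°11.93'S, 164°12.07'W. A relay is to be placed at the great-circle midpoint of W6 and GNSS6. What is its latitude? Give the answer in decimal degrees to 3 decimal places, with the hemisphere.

75.620°S

W6: φ = -76.04200°, λ = -164.20483°
GNSS6: φ = -75.19883°, λ = -164.20117°
Bx = cos φ₂ cos Δλ = 0.255465,  By = cos φ₂ sin Δλ = 0.000016
φₘ = atan2(sin φ₁ + sin φ₂, √((cos φ₁ + Bx)² + By²)) = -75.62042°
λₘ = λ₁ + atan2(By, cos φ₁ + Bx) = -164.20295°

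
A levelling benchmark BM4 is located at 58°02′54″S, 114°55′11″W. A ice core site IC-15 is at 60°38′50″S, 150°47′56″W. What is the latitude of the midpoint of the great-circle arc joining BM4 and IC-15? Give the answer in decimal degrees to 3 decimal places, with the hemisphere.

60.583°S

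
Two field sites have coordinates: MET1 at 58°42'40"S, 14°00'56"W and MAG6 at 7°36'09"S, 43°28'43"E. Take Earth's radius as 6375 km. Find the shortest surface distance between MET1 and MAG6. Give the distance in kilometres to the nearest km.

MET1: φ = -58.71111°, λ = -14.01556°
MAG6: φ = -7.60250°, λ = +43.47861°
Δφ = 51.1086°,  Δλ = 57.4942°
a = sin²(Δφ/2) + cos φ₁ cos φ₂ sin²(Δλ/2) = 0.305151
c = 2·arcsin(√a) = 1.170493 rad = 67.0643°
d = R·c = 6375 × 1.170493 = 7461.9 km

7462 km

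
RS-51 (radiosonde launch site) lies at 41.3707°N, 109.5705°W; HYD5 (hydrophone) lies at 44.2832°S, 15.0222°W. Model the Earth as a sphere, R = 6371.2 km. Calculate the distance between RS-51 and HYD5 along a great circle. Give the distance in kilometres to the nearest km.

13374 km

Δφ = -85.6539°,  Δλ = 94.5483°
a = sin²(Δφ/2) + cos φ₁ cos φ₂ sin²(Δλ/2) = 0.752033
c = 2·arcsin(√a) = 2.099097 rad = 120.2694°
d = R·c = 6371.2 × 2.099097 = 13373.8 km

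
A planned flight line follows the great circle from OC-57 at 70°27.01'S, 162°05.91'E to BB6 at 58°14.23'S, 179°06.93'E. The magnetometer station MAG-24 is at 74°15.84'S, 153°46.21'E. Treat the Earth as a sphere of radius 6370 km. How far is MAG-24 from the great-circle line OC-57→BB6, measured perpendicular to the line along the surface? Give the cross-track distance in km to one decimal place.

83.5 km

OC-57: φ = -70.45017°, λ = +162.09850°
BB6: φ = -58.23717°, λ = +179.11550°
MAG-24: φ = -74.26400°, λ = +153.77017°
δ₁₃ = central angle OC-57→MAG-24 = 0.079665 rad  (haversine)
θ₁₃ = bearing OC-57→MAG-24 = 209.579°,  θ₁₂ = bearing OC-57→BB6 = 39.061°
dₓₜ = R·arcsin(sin δ₁₃ · sin(θ₁₃ − θ₁₂)) = 6370·arcsin(0.07958·sin(170.518°)) = 83.516 km
|dₓₜ| = 83.516 km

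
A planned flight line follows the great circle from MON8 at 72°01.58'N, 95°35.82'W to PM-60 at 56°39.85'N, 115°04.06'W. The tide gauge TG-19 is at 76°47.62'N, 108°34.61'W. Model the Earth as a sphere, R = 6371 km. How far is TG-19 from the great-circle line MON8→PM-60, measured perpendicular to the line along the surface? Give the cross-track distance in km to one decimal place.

606.0 km

MON8: φ = +72.02633°, λ = -95.59700°
PM-60: φ = +56.66417°, λ = -115.06767°
TG-19: φ = +76.79367°, λ = -108.57683°
δ₁₃ = central angle MON8→TG-19 = 0.102621 rad  (haversine)
θ₁₃ = bearing MON8→TG-19 = 329.940°,  θ₁₂ = bearing MON8→PM-60 = 217.932°
dₓₜ = R·arcsin(sin δ₁₃ · sin(θ₁₃ − θ₁₂)) = 6371·arcsin(0.10244·sin(112.007°)) = 606.008 km
|dₓₜ| = 606.008 km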